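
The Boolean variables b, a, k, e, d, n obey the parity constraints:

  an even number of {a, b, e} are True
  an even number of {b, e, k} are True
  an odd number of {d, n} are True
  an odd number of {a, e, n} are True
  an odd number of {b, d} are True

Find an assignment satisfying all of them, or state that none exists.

Unsatisfiable — no assignment works.

Adding constraints 1, 3, 4, 5 mod 2: every variable appears an even number of times on the left, so the left side is 0.
But the right sides sum to 1 (mod 2). 0 ≠ 1 — the system is inconsistent.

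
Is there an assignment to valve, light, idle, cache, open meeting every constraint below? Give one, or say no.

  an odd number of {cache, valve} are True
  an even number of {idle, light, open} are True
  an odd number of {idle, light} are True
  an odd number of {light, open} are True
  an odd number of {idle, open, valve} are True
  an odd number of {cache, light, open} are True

valve: True, light: False, idle: True, cache: False, open: True

{cache, valve}: 1 true → odd ✓
{idle, light, open}: 2 true → even ✓
{idle, light}: 1 true → odd ✓
{light, open}: 1 true → odd ✓
{idle, open, valve}: 3 true → odd ✓
{cache, light, open}: 1 true → odd ✓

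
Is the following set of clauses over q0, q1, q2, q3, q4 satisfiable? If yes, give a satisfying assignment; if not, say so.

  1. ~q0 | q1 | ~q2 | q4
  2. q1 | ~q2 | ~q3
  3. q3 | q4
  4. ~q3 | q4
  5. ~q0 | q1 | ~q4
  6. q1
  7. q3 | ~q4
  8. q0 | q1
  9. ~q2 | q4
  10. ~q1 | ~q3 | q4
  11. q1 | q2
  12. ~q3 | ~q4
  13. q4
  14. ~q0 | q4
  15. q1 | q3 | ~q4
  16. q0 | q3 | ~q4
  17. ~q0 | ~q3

Case q1 = True:
  (q4) forces q4 = True.
  (q3 | ~q4) forces q3 = True.
  Clause (~q3 | ~q4) is falsified — contradiction.
Case q1 = False:
  Clause (q1) is falsified — contradiction.
Both cases fail, so the formula is unsatisfiable.

Unsatisfiable — no assignment works.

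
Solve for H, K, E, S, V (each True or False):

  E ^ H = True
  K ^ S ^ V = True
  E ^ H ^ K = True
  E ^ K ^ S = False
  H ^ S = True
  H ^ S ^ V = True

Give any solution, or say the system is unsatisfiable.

H = False, K = False, E = True, S = True, V = False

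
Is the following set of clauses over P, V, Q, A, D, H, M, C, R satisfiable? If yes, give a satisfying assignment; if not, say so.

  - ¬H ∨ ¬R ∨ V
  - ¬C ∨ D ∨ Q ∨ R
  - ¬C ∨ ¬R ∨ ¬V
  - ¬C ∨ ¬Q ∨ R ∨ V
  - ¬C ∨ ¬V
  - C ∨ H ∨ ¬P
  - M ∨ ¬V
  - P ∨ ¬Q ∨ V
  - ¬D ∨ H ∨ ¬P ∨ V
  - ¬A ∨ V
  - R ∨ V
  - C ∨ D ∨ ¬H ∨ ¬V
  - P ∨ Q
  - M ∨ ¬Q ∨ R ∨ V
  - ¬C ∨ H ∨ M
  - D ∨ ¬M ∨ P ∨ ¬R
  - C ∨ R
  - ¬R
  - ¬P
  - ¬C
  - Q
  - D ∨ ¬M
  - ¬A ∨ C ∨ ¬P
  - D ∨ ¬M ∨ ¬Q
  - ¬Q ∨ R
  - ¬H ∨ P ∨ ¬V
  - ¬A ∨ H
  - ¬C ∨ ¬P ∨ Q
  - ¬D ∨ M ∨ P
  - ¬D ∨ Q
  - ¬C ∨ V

Case Q = True:
  (¬R) forces R = False.
  Clause (¬Q ∨ R) is falsified — contradiction.
Case Q = False:
  Clause (Q) is falsified — contradiction.
Both cases fail, so the formula is unsatisfiable.

UNSATISFIABLE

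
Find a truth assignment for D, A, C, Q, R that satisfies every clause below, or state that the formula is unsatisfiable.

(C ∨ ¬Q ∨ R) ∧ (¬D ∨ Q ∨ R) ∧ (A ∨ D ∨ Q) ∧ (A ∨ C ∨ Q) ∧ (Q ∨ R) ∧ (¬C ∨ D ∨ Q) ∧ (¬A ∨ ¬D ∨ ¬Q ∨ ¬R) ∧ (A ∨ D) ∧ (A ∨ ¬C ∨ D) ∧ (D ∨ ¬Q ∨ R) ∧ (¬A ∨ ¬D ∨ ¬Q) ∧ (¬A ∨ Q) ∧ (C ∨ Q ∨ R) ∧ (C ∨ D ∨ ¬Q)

Set D = True.
Set A = False.
Set C = True.
Set Q = True.
Set R = False.
All clauses satisfied.

D = True, A = False, C = True, Q = True, R = False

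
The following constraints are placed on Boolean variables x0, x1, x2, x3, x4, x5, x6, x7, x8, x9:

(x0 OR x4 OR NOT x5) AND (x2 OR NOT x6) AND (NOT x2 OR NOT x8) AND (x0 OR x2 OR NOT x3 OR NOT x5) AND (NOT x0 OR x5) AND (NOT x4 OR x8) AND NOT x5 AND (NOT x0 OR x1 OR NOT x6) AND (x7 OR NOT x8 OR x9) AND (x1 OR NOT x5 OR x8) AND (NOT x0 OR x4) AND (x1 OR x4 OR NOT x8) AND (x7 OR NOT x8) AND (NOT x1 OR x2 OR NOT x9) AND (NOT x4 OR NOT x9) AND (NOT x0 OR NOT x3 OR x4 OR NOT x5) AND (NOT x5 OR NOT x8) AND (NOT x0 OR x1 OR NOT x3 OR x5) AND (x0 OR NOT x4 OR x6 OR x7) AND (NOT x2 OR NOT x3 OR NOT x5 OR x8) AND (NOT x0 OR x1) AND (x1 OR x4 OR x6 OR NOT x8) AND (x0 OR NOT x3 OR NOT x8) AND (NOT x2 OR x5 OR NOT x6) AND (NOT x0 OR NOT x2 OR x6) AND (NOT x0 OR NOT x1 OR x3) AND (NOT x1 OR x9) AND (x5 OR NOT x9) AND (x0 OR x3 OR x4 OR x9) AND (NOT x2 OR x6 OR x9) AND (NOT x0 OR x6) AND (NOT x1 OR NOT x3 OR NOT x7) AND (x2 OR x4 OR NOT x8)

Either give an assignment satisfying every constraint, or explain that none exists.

Unit clause (NOT x5) forces x5 = False.
In (x5 OR NOT x9) only NOT x9 is left, so x9 = False.
In (NOT x0 OR x5) only NOT x0 is left, so x0 = False.
In (NOT x1 OR x9) only NOT x1 is left, so x1 = False.
Try x2 = True:
  (NOT x2 OR NOT x8) forces x8 = False.
  (NOT x4 OR x8) forces x4 = False.
  (NOT x2 OR x5 OR NOT x6) forces x6 = False.
  clause (NOT x2 OR x6 OR x9) is falsified — backtrack.
So x2 = False.
  then (x2 OR NOT x6) forces x6 = False.
Set x3 = True.
  then (x0 OR NOT x3 OR NOT x8) forces x8 = False.
  then (NOT x4 OR x8) forces x4 = False.
Set x7 = True.
All clauses satisfied.

x0: False, x1: False, x2: False, x3: True, x4: False, x5: False, x6: False, x7: True, x8: False, x9: False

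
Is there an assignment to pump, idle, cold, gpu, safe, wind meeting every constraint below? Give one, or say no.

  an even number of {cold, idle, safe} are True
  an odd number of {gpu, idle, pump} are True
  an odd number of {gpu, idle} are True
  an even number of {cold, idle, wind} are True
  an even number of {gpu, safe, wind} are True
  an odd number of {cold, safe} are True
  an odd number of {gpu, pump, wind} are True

pump = False, idle = True, cold = False, gpu = False, safe = True, wind = True

{cold, idle, safe}: 2 true → even ✓
{gpu, idle, pump}: 1 true → odd ✓
{gpu, idle}: 1 true → odd ✓
{cold, idle, wind}: 2 true → even ✓
{gpu, safe, wind}: 2 true → even ✓
{cold, safe}: 1 true → odd ✓
{gpu, pump, wind}: 1 true → odd ✓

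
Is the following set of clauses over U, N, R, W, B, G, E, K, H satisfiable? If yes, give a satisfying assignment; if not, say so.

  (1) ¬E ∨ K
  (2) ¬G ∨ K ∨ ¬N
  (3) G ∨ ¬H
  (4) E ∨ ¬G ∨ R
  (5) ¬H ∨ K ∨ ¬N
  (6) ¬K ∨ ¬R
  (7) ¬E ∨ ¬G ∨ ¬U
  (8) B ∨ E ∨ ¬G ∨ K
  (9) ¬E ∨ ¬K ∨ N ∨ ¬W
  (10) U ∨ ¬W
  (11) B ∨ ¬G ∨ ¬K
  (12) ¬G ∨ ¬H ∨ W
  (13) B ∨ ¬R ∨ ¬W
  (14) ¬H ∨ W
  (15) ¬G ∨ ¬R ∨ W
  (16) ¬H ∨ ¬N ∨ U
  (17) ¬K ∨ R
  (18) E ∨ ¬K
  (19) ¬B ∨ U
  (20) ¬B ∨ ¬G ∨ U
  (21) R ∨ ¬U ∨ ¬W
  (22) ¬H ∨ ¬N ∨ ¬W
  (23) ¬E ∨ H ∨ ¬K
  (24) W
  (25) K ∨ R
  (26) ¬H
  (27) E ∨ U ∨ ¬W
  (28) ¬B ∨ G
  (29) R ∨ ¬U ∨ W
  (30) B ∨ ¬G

U = True, N = False, R = True, W = True, B = True, G = True, E = False, K = False, H = False

Unit clause (W) forces W = True.
Unit clause (¬H) forces H = False.
In (U ∨ ¬W) only U is left, so U = True.
In (R ∨ ¬U ∨ ¬W) only R is left, so R = True.
In (¬K ∨ ¬R) only ¬K is left, so K = False.
In (B ∨ ¬R ∨ ¬W) only B is left, so B = True.
In (¬B ∨ G) only G is left, so G = True.
In (¬E ∨ K) only ¬E is left, so E = False.
In (¬G ∨ K ∨ ¬N) only ¬N is left, so N = False.
All clauses satisfied.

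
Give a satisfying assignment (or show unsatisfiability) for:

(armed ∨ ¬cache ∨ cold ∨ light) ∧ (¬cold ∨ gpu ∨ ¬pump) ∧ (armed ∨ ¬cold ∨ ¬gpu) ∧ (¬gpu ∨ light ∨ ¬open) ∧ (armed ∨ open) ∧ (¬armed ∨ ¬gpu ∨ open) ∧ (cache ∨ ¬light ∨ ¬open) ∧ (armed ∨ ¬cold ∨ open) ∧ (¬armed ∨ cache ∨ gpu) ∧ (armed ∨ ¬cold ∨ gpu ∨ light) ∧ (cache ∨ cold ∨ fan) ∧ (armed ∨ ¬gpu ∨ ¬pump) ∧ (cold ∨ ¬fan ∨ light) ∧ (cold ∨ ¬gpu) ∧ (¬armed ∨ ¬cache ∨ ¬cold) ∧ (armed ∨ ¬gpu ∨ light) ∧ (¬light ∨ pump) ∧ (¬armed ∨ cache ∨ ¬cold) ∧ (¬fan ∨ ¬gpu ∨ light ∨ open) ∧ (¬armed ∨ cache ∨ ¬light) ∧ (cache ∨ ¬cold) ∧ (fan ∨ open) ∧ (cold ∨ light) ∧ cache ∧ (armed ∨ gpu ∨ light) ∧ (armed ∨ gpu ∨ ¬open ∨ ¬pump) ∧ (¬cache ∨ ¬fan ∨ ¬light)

open = True; gpu = False; light = True; fan = False; pump = True; cache = True; cold = False; armed = True

Unit clause (cache) forces cache = True.
Set open = True.
Try gpu = True:
  (¬gpu ∨ light ∨ ¬open) forces light = True.
  (cold ∨ ¬gpu) forces cold = True.
  (armed ∨ ¬cold ∨ ¬gpu) forces armed = True.
  clause (¬armed ∨ ¬cache ∨ ¬cold) is falsified — backtrack.
So gpu = False.
Set light = True.
  then (¬light ∨ pump) forces pump = True.
  then (armed ∨ gpu ∨ ¬open ∨ ¬pump) forces armed = True.
  then (¬cache ∨ ¬fan ∨ ¬light) forces fan = False.
  then (¬cold ∨ gpu ∨ ¬pump) forces cold = False.
All clauses satisfied.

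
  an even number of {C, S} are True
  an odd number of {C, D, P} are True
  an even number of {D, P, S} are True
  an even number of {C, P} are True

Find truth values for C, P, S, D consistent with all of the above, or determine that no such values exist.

Adding constraints 1, 2, 3 mod 2: every variable appears an even number of times on the left, so the left side is 0.
But the right sides sum to 1 (mod 2). 0 ≠ 1 — the system is inconsistent.

Unsatisfiable — no assignment works.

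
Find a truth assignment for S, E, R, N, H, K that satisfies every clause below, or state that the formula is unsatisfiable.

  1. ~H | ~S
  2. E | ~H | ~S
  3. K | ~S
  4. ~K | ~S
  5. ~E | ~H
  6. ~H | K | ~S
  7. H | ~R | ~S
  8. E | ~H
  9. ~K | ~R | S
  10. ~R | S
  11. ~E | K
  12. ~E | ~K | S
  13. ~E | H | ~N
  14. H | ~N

S = False; E = False; R = False; N = False; H = False; K = False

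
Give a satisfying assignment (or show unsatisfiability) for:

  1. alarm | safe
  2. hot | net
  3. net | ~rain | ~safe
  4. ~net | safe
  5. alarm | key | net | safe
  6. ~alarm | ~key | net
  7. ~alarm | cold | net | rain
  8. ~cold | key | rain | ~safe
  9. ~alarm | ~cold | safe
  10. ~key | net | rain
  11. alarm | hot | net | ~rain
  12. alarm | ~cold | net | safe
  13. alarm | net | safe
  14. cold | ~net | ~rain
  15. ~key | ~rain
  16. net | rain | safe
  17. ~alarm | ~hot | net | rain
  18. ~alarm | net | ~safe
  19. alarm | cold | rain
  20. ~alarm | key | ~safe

Set rain = False.
Set key = True.
  then (~key | net | rain) forces net = True.
  then (~net | safe) forces safe = True.
Set alarm = False.
  then (alarm | cold | rain) forces cold = True.
Set hot = True.
All clauses satisfied.

rain = False, key = True, safe = True, alarm = False, hot = True, cold = True, net = True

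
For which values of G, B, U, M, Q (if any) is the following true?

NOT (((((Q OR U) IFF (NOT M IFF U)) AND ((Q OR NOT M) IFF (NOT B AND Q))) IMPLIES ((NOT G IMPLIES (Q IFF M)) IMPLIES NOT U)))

G=T; B=F; U=T; M=F; Q=T

  NOT (((((Q OR U) IFF (NOT M IFF U)) AND ((Q OR NOT M) IFF (NOT B AND Q))) IMPLIES ((NOT G IMPLIES (Q IFF M)) IMPLIES NOT U))) = True
    (((Q OR U) IFF (NOT M IFF U)) AND ((Q OR NOT M) IFF (NOT B AND Q))) IMPLIES ((NOT G IMPLIES (Q IFF M)) IMPLIES NOT U) = False
      ((Q OR U) IFF (NOT M IFF U)) AND ((Q OR NOT M) IFF (NOT B AND Q)) = True
        (Q OR U) IFF (NOT M IFF U) = True
          Q OR U = True
          NOT M IFF U = True
            NOT M = True
        (Q OR NOT M) IFF (NOT B AND Q) = True
          Q OR NOT M = True
            NOT M = True
          NOT B AND Q = True
            NOT B = True
      (NOT G IMPLIES (Q IFF M)) IMPLIES NOT U = False
        NOT G IMPLIES (Q IFF M) = True
          NOT G = False
          Q IFF M = False
        NOT U = False
The formula evaluates to True.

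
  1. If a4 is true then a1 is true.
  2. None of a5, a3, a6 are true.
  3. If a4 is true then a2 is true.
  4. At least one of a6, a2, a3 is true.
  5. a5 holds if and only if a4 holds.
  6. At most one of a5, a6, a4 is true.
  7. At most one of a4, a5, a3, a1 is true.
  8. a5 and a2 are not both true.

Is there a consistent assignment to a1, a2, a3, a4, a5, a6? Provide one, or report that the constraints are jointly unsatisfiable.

a1=T, a2=T, a3=F, a4=F, a5=F, a6=F

  (1) a4=F ⇒ a1: vacuous ✓
  (2) {a5, a3, a6}: 0 true — none ✓
  (3) a4=F ⇒ a2: vacuous ✓
  (4) {a6, a2, a3}: 1 true — at least one ✓
  (5) a5=F, a4=F — same ✓
  (6) {a5, a6, a4}: 0 true — at most one ✓
  (7) {a4, a5, a3, a1}: 1 true — at most one ✓
  (8) a5=F, a2=T — not both ✓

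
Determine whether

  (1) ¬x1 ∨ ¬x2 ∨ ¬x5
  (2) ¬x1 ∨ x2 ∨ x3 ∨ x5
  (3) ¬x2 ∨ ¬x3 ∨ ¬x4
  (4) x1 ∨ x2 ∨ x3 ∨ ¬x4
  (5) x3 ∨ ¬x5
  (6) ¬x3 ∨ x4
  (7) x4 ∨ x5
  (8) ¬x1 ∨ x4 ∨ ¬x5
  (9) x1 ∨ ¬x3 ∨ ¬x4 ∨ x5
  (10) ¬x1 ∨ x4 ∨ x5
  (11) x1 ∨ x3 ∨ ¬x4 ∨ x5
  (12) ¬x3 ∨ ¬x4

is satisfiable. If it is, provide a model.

x1 = True; x2 = True; x3 = False; x4 = True; x5 = False

Set x1 = True.
Set x2 = True.
  then (¬x1 ∨ ¬x2 ∨ ¬x5) forces x5 = False.
  then (x4 ∨ x5) forces x4 = True.
  then (¬x3 ∨ ¬x4) forces x3 = False.
All clauses satisfied.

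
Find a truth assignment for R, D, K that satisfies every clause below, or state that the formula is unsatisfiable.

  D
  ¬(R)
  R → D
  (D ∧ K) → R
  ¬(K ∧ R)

Unit clause (¬R) forces R = False.
Unit clause (D) forces D = True.
In (¬D ∨ ¬K ∨ R) only ¬K is left, so K = False.
All clauses satisfied.

R=F, D=T, K=F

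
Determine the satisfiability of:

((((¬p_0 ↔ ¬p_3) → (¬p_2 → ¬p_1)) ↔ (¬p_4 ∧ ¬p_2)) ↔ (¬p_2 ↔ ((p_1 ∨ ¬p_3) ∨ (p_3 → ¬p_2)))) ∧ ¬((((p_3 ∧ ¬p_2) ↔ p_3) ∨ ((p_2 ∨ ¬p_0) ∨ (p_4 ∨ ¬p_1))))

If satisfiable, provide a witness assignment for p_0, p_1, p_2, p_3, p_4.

The conjunct ¬((((p_3 ∧ ¬p_2) ↔ p_3) ∨ ((p_2 ∨ ¬p_0) ∨ (p_4 ∨ ¬p_1)))) is unsatisfiable on its own:
  p_2 = True: this becomes ¬((¬p_3 ∨ True)) = False.
  p_2 = False: simplifies to ¬(((p_3 ↔ p_3) ∨ (¬p_0 ∨ (p_4 ∨ ¬p_1)))).
    p_3 = True: this becomes ¬((True ∨ (¬p_0 ∨ (p_4 ∨ ¬p_1)))) = False.
    p_3 = False: this becomes ¬((True ∨ (¬p_0 ∨ (p_4 ∨ ¬p_1)))) = False.
So the whole conjunction is unsatisfiable.

No satisfying assignment exists.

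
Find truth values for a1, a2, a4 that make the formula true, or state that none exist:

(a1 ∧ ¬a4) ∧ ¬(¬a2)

a1 = True, a2 = True, a4 = False

  a1 ∧ ¬a4 = True
    ¬a4 = True
  ¬(¬a2) = True
    ¬a2 = False
Both conjuncts True, so the formula holds.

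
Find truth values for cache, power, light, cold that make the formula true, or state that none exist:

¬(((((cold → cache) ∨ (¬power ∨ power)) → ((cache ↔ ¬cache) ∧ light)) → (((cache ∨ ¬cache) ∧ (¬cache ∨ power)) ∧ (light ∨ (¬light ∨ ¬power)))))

No satisfying assignment exists.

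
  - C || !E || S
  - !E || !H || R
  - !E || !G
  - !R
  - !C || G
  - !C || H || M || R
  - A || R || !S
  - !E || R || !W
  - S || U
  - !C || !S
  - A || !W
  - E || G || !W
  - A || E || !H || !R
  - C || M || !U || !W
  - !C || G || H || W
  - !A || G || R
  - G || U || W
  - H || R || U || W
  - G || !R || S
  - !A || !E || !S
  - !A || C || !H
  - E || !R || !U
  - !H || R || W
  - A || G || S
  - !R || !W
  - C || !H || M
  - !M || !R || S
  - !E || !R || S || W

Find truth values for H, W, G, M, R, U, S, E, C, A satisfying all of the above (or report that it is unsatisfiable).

Unit clause (!R) forces R = False.
Set H = False.
Set W = False.
  then (H || R || U || W) forces U = True.
Try G = False:
  (!C || G) forces C = False.
  (!A || G || R) forces A = False.
  (A || R || !S) forces S = False.
  clause (A || G || S) is falsified — backtrack.
So G = True.
  then (!E || !G) forces E = False.
Set M = False.
  then (!C || H || M || R) forces C = False.
Set S = False.
Set A = False.
All clauses satisfied.

H = False, W = False, G = True, M = False, R = False, U = True, S = False, E = False, C = False, A = False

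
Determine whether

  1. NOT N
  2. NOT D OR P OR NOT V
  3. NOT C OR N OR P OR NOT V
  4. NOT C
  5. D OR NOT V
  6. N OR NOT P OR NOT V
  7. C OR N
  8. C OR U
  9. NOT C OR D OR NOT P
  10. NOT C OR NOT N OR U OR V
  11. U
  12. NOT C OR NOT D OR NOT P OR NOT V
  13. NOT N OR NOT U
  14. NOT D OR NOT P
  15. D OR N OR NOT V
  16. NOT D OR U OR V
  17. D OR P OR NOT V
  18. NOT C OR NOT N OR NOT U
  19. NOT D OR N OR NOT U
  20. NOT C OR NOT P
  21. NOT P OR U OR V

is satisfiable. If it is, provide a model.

No satisfying assignment exists.

Case C = True:
  Clause (NOT C) is falsified — contradiction.
Case C = False:
  (NOT N) forces N = False.
  Clause (C OR N) is falsified — contradiction.
Both cases fail, so the formula is unsatisfiable.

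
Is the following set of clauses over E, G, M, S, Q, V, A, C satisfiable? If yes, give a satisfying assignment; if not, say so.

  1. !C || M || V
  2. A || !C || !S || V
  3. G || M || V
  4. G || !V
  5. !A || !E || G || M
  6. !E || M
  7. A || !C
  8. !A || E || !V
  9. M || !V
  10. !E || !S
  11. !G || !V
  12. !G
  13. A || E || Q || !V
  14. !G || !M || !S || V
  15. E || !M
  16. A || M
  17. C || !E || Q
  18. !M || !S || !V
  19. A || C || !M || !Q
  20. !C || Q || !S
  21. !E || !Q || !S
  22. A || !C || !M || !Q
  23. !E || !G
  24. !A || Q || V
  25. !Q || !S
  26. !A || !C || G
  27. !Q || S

No satisfying assignment exists.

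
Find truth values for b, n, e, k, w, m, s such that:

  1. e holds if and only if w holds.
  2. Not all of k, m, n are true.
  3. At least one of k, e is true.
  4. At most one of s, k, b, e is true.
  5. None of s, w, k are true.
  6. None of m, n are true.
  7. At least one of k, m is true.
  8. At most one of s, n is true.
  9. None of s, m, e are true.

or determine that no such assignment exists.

No satisfying assignment exists.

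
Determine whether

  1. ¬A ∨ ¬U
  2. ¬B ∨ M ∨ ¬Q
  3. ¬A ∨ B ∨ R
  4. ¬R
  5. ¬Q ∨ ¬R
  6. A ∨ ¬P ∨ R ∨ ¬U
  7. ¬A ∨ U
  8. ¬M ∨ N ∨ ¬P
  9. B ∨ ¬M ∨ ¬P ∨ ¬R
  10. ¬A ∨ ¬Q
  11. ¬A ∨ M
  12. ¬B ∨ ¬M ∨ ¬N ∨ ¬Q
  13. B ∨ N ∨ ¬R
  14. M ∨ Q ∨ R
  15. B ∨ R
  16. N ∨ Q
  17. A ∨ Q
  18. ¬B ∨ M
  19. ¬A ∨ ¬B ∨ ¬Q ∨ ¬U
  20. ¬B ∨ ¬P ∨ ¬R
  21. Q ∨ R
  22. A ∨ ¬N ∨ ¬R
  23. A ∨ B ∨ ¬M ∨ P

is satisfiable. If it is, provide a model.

Unit clause (¬R) forces R = False.
In (B ∨ R) only B is left, so B = True.
In (¬B ∨ M) only M is left, so M = True.
In (Q ∨ R) only Q is left, so Q = True.
In (¬A ∨ ¬Q) only ¬A is left, so A = False.
In (¬B ∨ ¬M ∨ ¬N ∨ ¬Q) only ¬N is left, so N = False.
In (¬M ∨ N ∨ ¬P) only ¬P is left, so P = False.
Set U = True.
All clauses satisfied.

B = True; U = True; Q = True; M = True; A = False; N = False; P = False; R = False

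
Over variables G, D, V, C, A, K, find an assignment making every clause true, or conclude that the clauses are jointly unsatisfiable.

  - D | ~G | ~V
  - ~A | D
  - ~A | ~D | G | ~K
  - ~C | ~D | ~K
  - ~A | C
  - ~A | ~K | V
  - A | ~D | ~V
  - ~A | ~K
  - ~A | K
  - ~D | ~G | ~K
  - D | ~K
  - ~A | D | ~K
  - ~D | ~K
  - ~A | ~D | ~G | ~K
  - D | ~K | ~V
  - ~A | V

Set G = True.
Set D = True.
  then (~D | ~G | ~K) forces K = False.
  then (~A | K) forces A = False.
  then (A | ~D | ~V) forces V = False.
Set C = False.
All clauses satisfied.

G: True; D: True; V: False; C: False; A: False; K: False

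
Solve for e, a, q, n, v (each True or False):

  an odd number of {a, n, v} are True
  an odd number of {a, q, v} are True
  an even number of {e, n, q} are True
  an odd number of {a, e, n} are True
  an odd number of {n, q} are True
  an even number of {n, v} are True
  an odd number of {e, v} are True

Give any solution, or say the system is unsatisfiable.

No satisfying assignment exists.

Adding constraints 1, 2, 5 mod 2: every variable appears an even number of times on the left, so the left side is 0.
But the right sides sum to 1 (mod 2). 0 ≠ 1 — the system is inconsistent.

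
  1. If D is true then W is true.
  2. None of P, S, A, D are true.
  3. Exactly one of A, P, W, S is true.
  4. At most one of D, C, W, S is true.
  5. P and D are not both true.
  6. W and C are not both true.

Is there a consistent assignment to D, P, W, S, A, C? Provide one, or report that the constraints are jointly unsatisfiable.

D=F, P=F, W=T, S=F, A=F, C=F

  (1) D=F ⇒ W: vacuous ✓
  (2) {P, S, A, D}: 0 true — none ✓
  (3) {A, P, W, S}: 1 true — exactly one ✓
  (4) {D, C, W, S}: 1 true — at most one ✓
  (5) P=F, D=F — not both ✓
  (6) W=T, C=F — not both ✓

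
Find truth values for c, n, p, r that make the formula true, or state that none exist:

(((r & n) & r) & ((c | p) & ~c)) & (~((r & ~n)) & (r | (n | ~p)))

c=F; n=T; p=T; r=T

  ((r & n) & r) & ((c | p) & ~c) = True
    (r & n) & r = True
      r & n = True
    (c | p) & ~c = True
      c | p = True
      ~c = True
  ~((r & ~n)) & (r | (n | ~p)) = True
    ~((r & ~n)) = True
      r & ~n = False
        ~n = False
    r | (n | ~p) = True
      n | ~p = True
        ~p = False
Both conjuncts True, so the formula holds.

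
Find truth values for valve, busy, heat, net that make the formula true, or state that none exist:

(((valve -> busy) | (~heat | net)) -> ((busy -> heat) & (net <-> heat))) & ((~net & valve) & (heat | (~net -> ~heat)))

valve=T, busy=F, heat=F, net=F

  ((valve -> busy) | (~heat | net)) -> ((busy -> heat) & (net <-> heat)) = True
    (valve -> busy) | (~heat | net) = True
      valve -> busy = False
      ~heat | net = True
        ~heat = True
    (busy -> heat) & (net <-> heat) = True
      busy -> heat = True
      net <-> heat = True
  (~net & valve) & (heat | (~net -> ~heat)) = True
    ~net & valve = True
      ~net = True
    heat | (~net -> ~heat) = True
      ~net -> ~heat = True
        ~net = True
        ~heat = True
Both conjuncts True, so the formula holds.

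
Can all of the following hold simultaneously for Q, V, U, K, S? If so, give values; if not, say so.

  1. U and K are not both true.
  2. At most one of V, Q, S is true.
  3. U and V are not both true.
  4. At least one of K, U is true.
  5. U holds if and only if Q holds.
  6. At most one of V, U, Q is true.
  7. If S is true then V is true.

Q = False, V = False, U = False, K = True, S = False

  (1) U=F, K=T — not both ✓
  (2) {V, Q, S}: 0 true — at most one ✓
  (3) U=F, V=F — not both ✓
  (4) {K, U}: 1 true — at least one ✓
  (5) U=F, Q=F — same ✓
  (6) {V, U, Q}: 0 true — at most one ✓
  (7) S=F ⇒ V: vacuous ✓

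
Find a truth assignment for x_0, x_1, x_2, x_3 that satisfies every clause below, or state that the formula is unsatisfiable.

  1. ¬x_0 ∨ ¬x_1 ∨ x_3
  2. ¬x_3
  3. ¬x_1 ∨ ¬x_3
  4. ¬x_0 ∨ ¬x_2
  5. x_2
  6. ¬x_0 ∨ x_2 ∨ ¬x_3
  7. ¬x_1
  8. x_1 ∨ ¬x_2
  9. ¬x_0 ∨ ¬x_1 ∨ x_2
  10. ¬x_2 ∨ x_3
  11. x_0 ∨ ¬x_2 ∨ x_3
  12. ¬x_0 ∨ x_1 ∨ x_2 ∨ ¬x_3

UNSATISFIABLE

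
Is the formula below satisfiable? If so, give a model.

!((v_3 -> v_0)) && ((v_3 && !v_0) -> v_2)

v_0=F; v_2=T; v_3=T

  !((v_3 -> v_0)) = True
    v_3 -> v_0 = False
  (v_3 && !v_0) -> v_2 = True
    v_3 && !v_0 = True
      !v_0 = True
Both conjuncts True, so the formula holds.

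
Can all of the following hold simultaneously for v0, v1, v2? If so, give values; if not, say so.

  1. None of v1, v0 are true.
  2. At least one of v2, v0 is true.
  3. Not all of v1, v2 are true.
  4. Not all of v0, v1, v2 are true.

v0 = False, v1 = False, v2 = True

  (1) {v1, v0}: 0 true — none ✓
  (2) {v2, v0}: 1 true — at least one ✓
  (3) {v1, v2}: 1/2 true — not all ✓
  (4) {v0, v1, v2}: 1/3 true — not all ✓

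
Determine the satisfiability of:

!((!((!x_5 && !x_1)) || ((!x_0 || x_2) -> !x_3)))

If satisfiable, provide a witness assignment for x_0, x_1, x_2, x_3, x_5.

x_0 = False; x_1 = False; x_2 = False; x_3 = True; x_5 = False

  !((!((!x_5 && !x_1)) || ((!x_0 || x_2) -> !x_3))) = True
    !((!x_5 && !x_1)) || ((!x_0 || x_2) -> !x_3) = False
      !((!x_5 && !x_1)) = False
        !x_5 && !x_1 = True
          !x_5 = True
          !x_1 = True
      (!x_0 || x_2) -> !x_3 = False
        !x_0 || x_2 = True
          !x_0 = True
        !x_3 = False
The formula evaluates to True.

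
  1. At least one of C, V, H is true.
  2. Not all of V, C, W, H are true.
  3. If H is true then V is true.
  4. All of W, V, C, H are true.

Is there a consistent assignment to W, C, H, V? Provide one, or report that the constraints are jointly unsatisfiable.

The formula is unsatisfiable.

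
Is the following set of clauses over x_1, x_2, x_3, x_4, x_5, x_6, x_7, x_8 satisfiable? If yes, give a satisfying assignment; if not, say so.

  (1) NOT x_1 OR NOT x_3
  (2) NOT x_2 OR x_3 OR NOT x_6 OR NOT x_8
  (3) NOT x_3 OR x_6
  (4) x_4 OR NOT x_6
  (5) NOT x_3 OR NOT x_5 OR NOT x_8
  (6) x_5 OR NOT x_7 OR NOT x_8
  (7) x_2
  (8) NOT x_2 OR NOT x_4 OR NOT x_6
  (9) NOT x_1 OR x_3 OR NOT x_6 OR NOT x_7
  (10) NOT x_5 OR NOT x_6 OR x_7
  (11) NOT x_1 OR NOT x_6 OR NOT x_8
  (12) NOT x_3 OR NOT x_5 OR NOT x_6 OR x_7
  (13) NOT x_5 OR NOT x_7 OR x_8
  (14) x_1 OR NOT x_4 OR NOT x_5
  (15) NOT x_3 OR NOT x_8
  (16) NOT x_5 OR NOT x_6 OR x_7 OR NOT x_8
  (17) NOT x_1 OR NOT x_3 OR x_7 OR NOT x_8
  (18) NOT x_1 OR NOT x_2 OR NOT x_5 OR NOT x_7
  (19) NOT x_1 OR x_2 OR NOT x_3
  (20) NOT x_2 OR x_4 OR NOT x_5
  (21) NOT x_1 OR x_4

Unit clause (x_2) forces x_2 = True.
Set x_1 = True.
  then (NOT x_1 OR NOT x_3) forces x_3 = False.
  then (NOT x_1 OR x_4) forces x_4 = True.
  then (NOT x_2 OR NOT x_4 OR NOT x_6) forces x_6 = False.
Set x_5 = False.
Set x_7 = True.
  then (x_5 OR NOT x_7 OR NOT x_8) forces x_8 = False.
All clauses satisfied.

x_1: True; x_2: True; x_3: False; x_4: True; x_5: False; x_6: False; x_7: True; x_8: False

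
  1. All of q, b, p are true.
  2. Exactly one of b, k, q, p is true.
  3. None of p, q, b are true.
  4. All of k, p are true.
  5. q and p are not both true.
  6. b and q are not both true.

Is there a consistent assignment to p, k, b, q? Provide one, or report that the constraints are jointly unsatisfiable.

Case p = True:
  Constraint (3) is violated (p=T) — contradiction.
Case p = False:
  Constraint (1) is violated (p=F) — contradiction.
Both cases fail — unsatisfiable.

UNSATISFIABLE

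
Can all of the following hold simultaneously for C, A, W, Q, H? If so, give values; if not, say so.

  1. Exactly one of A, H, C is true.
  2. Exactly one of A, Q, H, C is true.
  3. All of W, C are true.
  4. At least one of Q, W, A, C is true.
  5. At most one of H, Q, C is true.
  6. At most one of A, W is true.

C: True, A: False, W: True, Q: False, H: False

  (1) {A, H, C}: 1 true — exactly one ✓
  (2) {A, Q, H, C}: 1 true — exactly one ✓
  (3) {W, C}: all 2 true ✓
  (4) {Q, W, A, C}: 2 true — at least one ✓
  (5) {H, Q, C}: 1 true — at most one ✓
  (6) {A, W}: 1 true — at most one ✓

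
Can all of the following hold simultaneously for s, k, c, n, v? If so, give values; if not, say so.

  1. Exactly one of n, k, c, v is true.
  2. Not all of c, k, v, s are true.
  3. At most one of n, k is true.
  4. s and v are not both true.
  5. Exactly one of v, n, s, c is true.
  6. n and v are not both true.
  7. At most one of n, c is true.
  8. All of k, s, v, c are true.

Unsatisfiable

Case s = True:
  (4) with s=T forces v = False.
  Constraint (8) is violated (v=F) — contradiction.
Case s = False:
  Constraint (8) is violated (s=F) — contradiction.
Both cases fail — unsatisfiable.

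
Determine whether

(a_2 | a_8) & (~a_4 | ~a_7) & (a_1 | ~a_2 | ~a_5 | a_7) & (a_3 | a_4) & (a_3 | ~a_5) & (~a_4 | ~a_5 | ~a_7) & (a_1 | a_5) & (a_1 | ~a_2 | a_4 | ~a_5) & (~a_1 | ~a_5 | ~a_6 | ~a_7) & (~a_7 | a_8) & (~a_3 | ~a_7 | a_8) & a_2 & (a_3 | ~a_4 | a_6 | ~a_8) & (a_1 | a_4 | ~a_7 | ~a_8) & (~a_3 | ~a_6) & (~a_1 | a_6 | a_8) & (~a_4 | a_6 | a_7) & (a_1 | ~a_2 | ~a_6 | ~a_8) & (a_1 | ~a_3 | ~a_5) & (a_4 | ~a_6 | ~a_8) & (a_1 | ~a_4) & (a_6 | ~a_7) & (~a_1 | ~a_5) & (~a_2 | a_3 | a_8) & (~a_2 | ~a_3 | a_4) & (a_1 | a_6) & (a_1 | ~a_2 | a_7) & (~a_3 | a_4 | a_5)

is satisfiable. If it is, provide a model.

a_1=T; a_2=T; a_3=F; a_4=T; a_5=F; a_6=T; a_7=F; a_8=T

Unit clause (a_2) forces a_2 = True.
Set a_1 = True.
  then (~a_1 | ~a_5) forces a_5 = False.
Try a_3 = True:
  (~a_3 | ~a_6) forces a_6 = False.
  (~a_1 | a_6 | a_8) forces a_8 = True.
  (a_6 | ~a_7) forces a_7 = False.
  (~a_4 | a_6 | a_7) forces a_4 = False.
  clause (~a_2 | ~a_3 | a_4) is falsified — backtrack.
So a_3 = False.
  then (a_3 | a_4) forces a_4 = True.
  then (~a_2 | a_3 | a_8) forces a_8 = True.
  then (~a_4 | ~a_7) forces a_7 = False.
  then (a_3 | ~a_4 | a_6 | ~a_8) forces a_6 = True.
All clauses satisfied.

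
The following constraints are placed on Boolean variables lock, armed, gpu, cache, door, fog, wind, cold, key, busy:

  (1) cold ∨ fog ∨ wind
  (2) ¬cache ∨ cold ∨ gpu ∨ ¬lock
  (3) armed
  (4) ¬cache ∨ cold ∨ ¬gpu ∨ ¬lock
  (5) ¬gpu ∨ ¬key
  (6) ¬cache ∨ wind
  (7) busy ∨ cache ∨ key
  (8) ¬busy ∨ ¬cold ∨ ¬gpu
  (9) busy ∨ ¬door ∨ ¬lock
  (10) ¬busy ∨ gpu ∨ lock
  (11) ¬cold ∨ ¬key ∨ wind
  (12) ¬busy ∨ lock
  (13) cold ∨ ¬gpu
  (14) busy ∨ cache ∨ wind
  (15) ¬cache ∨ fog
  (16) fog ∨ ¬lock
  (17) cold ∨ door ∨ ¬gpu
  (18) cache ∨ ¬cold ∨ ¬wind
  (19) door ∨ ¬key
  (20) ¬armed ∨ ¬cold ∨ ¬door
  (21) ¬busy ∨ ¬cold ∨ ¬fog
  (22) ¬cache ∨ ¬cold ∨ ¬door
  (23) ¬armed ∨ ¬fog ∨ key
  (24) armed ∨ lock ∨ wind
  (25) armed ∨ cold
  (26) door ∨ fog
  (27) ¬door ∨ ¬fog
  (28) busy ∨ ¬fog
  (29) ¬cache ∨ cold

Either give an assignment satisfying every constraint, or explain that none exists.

Unit clause (armed) forces armed = True.
Try lock = True:
  (fog ∨ ¬lock) forces fog = True.
  (¬armed ∨ ¬fog ∨ key) forces key = True.
  (¬gpu ∨ ¬key) forces gpu = False.
  (door ∨ ¬key) forces door = True.
  clause (¬door ∨ ¬fog) is falsified — backtrack.
So lock = False.
  then (¬busy ∨ lock) forces busy = False.
  then (busy ∨ ¬fog) forces fog = False.
  then (¬cache ∨ fog) forces cache = False.
  then (door ∨ fog) forces door = True.
  then (busy ∨ cache ∨ key) forces key = True.
  then (busy ∨ cache ∨ wind) forces wind = True.
  then (cache ∨ ¬cold ∨ ¬wind) forces cold = False.
  then (¬gpu ∨ ¬key) forces gpu = False.
All clauses satisfied.

lock=F; armed=T; gpu=F; cache=F; door=T; fog=F; wind=T; cold=F; key=T; busy=F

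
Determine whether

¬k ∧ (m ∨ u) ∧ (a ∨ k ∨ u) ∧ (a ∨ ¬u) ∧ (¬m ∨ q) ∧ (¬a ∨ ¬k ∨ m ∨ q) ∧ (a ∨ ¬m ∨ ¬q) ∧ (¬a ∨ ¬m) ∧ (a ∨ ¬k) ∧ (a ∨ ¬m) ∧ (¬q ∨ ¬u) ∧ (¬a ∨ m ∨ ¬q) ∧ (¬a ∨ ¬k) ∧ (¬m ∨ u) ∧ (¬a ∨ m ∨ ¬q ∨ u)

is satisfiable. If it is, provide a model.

Unit clause (¬k) forces k = False.
Try m = True:
  (¬m ∨ q) forces q = True.
  (a ∨ ¬m ∨ ¬q) forces a = True.
  clause (¬a ∨ ¬m) is falsified — backtrack.
So m = False.
  then (m ∨ u) forces u = True.
  then (a ∨ ¬u) forces a = True.
  then (¬q ∨ ¬u) forces q = False.
All clauses satisfied.

m=F, q=F, a=T, k=F, u=T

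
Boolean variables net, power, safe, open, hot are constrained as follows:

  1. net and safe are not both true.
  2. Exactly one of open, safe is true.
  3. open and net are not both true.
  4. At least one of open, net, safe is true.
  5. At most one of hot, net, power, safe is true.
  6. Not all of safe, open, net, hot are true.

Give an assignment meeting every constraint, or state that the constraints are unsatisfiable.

net: False, power: False, safe: False, open: True, hot: True

  (1) net=F, safe=F — not both ✓
  (2) {open, safe}: 1 true — exactly one ✓
  (3) open=T, net=F — not both ✓
  (4) {open, net, safe}: 1 true — at least one ✓
  (5) {hot, net, power, safe}: 1 true — at most one ✓
  (6) {safe, open, net, hot}: 2/4 true — not all ✓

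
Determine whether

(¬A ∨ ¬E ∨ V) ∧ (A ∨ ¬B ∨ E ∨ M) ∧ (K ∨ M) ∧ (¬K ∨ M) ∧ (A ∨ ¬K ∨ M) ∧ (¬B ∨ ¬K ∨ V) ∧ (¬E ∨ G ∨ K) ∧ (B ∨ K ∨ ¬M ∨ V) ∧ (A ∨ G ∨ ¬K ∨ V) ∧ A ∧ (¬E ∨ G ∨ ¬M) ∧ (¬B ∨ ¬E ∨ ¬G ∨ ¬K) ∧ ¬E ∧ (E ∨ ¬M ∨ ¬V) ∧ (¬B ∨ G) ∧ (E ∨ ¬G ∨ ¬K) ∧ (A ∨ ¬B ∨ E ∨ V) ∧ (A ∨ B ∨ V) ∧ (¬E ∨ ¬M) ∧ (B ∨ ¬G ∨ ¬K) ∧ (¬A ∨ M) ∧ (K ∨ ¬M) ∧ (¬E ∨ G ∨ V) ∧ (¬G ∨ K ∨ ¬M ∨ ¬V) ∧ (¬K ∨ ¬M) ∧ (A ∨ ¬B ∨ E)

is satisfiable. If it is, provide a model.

Unsatisfiable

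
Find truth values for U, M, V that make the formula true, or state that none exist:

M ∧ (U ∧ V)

U = True; M = True; V = True

  U ∧ V = True
Both conjuncts True, so the formula holds.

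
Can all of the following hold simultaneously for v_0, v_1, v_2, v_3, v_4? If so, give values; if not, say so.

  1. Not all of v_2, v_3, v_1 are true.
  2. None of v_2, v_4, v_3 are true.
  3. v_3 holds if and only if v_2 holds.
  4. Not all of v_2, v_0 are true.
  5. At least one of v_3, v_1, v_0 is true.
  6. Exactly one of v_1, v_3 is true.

v_0 = True; v_1 = True; v_2 = False; v_3 = False; v_4 = False

  (1) {v_2, v_3, v_1}: 1/3 true — not all ✓
  (2) {v_2, v_4, v_3}: 0 true — none ✓
  (3) v_3=F, v_2=F — same ✓
  (4) {v_2, v_0}: 1/2 true — not all ✓
  (5) {v_3, v_1, v_0}: 2 true — at least one ✓
  (6) {v_1, v_3}: 1 true — exactly one ✓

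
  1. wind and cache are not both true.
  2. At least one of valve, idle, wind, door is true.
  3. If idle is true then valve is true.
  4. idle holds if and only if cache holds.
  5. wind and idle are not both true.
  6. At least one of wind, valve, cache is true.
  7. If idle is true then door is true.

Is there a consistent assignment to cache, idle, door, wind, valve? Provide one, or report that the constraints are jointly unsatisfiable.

cache = False, idle = False, door = True, wind = False, valve = True

  (1) wind=F, cache=F — not both ✓
  (2) {valve, idle, wind, door}: 2 true — at least one ✓
  (3) idle=F ⇒ valve: vacuous ✓
  (4) idle=F, cache=F — same ✓
  (5) wind=F, idle=F — not both ✓
  (6) {wind, valve, cache}: 1 true — at least one ✓
  (7) idle=F ⇒ door: vacuous ✓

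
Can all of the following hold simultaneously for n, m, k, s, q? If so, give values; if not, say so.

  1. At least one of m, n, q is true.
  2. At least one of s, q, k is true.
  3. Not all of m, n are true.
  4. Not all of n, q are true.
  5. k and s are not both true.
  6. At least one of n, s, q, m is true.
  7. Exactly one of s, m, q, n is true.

n=F, m=F, k=T, s=F, q=T

  (1) {m, n, q}: 1 true — at least one ✓
  (2) {s, q, k}: 2 true — at least one ✓
  (3) {m, n}: 0/2 true — not all ✓
  (4) {n, q}: 1/2 true — not all ✓
  (5) k=T, s=F — not both ✓
  (6) {n, s, q, m}: 1 true — at least one ✓
  (7) {s, m, q, n}: 1 true — exactly one ✓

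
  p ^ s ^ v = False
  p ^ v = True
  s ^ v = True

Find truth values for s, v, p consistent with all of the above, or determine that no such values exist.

s = True, v = False, p = True

p ^ s ^ v = T ^ T ^ F = False ✓
p ^ v = T ^ F = True ✓
s ^ v = T ^ F = True ✓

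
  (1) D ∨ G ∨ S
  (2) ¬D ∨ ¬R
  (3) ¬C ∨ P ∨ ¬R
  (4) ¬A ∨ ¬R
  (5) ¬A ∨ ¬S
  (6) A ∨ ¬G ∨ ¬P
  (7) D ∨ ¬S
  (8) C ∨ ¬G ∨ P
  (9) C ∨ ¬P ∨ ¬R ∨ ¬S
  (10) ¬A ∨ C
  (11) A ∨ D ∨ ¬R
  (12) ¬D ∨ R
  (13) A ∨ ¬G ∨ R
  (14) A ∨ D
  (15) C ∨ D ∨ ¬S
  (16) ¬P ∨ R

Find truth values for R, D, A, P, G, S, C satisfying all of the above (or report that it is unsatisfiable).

Set R = False.
  then (¬D ∨ R) forces D = False.
  then (A ∨ D) forces A = True.
  then (¬P ∨ R) forces P = False.
  then (¬A ∨ ¬S) forces S = False.
  then (¬A ∨ C) forces C = True.
  then (D ∨ G ∨ S) forces G = True.
All clauses satisfied.

R = False; D = False; A = True; P = False; G = True; S = False; C = True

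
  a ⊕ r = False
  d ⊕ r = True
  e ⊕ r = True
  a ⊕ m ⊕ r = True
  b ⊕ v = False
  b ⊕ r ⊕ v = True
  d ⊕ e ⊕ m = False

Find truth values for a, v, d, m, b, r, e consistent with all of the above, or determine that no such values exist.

Adding constraints 1, 2, 3, 4, 7 mod 2: every variable appears an even number of times on the left, so the left side is 0.
But the right sides sum to 1 (mod 2). 0 ≠ 1 — the system is inconsistent.

Unsatisfiable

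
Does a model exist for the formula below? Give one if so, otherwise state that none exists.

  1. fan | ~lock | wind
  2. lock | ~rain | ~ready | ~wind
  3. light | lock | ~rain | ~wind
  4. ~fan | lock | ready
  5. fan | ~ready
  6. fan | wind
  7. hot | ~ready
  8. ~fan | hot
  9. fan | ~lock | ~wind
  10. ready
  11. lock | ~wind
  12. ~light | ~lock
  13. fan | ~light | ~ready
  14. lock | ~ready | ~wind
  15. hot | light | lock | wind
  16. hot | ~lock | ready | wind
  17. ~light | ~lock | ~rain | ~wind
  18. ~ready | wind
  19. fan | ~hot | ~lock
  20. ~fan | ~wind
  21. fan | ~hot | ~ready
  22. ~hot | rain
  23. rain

Case ready = True:
  (fan | ~ready) forces fan = True.
  (hot | ~ready) forces hot = True.
  (~ready | wind) forces wind = True.
  Clause (~fan | ~wind) is falsified — contradiction.
Case ready = False:
  Clause (ready) is falsified — contradiction.
Both cases fail, so the formula is unsatisfiable.

Unsatisfiable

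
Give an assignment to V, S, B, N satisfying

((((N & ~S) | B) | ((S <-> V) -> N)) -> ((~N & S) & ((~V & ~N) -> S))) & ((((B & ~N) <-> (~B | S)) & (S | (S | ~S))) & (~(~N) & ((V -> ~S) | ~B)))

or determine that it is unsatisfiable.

Unsatisfiable

Case N = True: the conjunct (((N & ~S) | B) | ((S <-> V) -> N)) -> ((~N & S) & ((~V & ~N) -> S)) becomes ((~S | B) | True) -> (False & True) = False.
Case N = False: the conjunct ~(~N) becomes ~(~False) = False.
Both cases fail — unsatisfiable.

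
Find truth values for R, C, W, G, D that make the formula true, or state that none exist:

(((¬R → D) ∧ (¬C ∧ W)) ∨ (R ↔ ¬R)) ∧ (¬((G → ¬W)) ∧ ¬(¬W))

R = True, C = False, W = True, G = True, D = True

  ((¬R → D) ∧ (¬C ∧ W)) ∨ (R ↔ ¬R) = True
    (¬R → D) ∧ (¬C ∧ W) = True
      ¬R → D = True
        ¬R = False
      ¬C ∧ W = True
        ¬C = True
    R ↔ ¬R = False
      ¬R = False
  ¬((G → ¬W)) ∧ ¬(¬W) = True
    ¬((G → ¬W)) = True
      G → ¬W = False
        ¬W = False
    ¬(¬W) = True
      ¬W = False
Both conjuncts True, so the formula holds.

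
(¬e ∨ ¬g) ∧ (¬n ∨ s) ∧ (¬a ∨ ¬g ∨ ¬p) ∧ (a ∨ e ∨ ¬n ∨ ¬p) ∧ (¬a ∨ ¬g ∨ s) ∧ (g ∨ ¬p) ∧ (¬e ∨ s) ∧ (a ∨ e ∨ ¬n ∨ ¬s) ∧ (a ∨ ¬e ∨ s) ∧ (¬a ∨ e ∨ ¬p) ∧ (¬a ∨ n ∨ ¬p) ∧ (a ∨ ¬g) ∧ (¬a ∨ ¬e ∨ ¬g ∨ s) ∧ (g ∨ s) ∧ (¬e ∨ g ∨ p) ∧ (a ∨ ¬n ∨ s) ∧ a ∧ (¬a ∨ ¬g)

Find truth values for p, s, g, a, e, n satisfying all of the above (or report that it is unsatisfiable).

Unit clause (a) forces a = True.
In (¬a ∨ ¬g) only ¬g is left, so g = False.
In (g ∨ ¬p) only ¬p is left, so p = False.
In (g ∨ s) only s is left, so s = True.
In (¬e ∨ g ∨ p) only ¬e is left, so e = False.
Set n = True.
All clauses satisfied.

p: False, s: True, g: False, a: True, e: False, n: True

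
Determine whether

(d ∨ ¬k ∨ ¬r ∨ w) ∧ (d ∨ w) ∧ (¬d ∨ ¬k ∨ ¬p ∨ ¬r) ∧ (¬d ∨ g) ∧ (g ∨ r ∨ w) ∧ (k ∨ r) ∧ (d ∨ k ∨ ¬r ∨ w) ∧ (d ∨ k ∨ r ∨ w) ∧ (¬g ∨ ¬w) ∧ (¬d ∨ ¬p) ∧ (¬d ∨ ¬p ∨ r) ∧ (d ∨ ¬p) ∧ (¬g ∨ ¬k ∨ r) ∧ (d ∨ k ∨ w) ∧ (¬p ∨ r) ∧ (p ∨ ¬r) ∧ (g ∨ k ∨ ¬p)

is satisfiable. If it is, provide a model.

k: True; g: False; w: True; r: False; d: False; p: False

Try k = False:
  (k ∨ r) forces r = True.
  (p ∨ ¬r) forces p = True.
  (¬d ∨ ¬p) forces d = False.
  clause (d ∨ ¬p) is falsified — backtrack.
So k = True.
Set g = False.
  then (¬d ∨ g) forces d = False.
  then (d ∨ ¬p) forces p = False.
  then (p ∨ ¬r) forces r = False.
  then (d ∨ w) forces w = True.
All clauses satisfied.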